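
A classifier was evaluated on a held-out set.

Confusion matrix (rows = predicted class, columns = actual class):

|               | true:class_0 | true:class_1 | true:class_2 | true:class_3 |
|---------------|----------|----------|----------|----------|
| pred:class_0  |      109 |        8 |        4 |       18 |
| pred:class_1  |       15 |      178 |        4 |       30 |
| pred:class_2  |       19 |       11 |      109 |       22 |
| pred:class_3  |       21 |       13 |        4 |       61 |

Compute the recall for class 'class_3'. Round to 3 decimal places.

Treat 'class_3' as positive and all other classes as negative.
recall = TP/(TP+FN).
class_3: TP=61, FN=18+30+22=70 → 61/131 = 0.4656

0.466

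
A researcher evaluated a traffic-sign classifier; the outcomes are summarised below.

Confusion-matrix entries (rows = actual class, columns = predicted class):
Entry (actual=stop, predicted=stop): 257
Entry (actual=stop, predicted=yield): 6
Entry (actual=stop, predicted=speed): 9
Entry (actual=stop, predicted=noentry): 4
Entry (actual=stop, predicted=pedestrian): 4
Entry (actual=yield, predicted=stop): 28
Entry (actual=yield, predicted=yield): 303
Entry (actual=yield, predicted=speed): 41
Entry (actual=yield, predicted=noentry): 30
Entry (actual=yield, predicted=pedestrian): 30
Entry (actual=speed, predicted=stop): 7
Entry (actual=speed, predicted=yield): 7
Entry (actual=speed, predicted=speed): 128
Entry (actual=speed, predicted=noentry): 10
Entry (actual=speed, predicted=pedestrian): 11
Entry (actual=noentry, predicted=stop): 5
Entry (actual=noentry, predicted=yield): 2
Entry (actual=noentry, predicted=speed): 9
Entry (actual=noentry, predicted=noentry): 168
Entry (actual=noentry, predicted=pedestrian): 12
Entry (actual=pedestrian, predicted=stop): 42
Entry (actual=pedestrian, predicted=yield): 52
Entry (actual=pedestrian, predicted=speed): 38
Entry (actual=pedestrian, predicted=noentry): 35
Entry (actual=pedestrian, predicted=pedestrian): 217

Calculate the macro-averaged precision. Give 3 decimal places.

0.724

Per-class precision (TP/(TP+FP)):
  stop: TP=257, FP=28+7+5+42=82 → 257/339 = 0.7581
  yield: TP=303, FP=6+7+2+52=67 → 303/370 = 0.8189
  speed: TP=128, FP=9+41+9+38=97 → 128/225 = 0.5689
  noentry: TP=168, FP=4+30+10+35=79 → 168/247 = 0.6802
  pedestrian: TP=217, FP=4+30+11+12=57 → 217/274 = 0.7920
Macro-precision = mean = (0.7581 + 0.8189 + 0.5689 + 0.6802 + 0.7920) / 5 = 0.724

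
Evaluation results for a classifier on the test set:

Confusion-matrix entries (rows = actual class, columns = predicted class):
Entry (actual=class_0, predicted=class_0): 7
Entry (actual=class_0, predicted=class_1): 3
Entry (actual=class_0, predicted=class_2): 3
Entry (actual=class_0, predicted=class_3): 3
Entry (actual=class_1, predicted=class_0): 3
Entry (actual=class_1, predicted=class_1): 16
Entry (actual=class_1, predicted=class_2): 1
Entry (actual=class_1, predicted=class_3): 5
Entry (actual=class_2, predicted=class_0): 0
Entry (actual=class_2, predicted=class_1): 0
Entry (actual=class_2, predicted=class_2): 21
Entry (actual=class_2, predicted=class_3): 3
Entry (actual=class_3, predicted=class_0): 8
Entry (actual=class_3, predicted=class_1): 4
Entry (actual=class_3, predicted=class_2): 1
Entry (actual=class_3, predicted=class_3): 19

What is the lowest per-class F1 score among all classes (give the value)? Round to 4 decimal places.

0.4118

Per-class F1 score (2·TP/(2·TP+FP+FN)):
  class_0: TP=7, FP=3+0+8=11, FN=3+3+3=9 → 14/34 = 0.41176
  class_1: TP=16, FP=3+0+4=7, FN=3+1+5=9 → 32/48 = 0.66667
  class_2: TP=21, FP=3+1+1=5, FN=0+0+3=3 → 42/50 = 0.84000
  class_3: TP=19, FP=3+5+3=11, FN=8+4+1=13 → 38/62 = 0.61290
Lowest is class 'class_0' with F1 score = 0.4118.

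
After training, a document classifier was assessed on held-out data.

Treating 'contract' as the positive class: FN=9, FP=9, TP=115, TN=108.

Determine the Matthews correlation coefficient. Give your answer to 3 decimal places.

0.850

MCC = (TP·TN − FP·FN) / √((TP+FP)(TP+FN)(TN+FP)(TN+FN))
Numerator = 115·108 − 9·9 = 12339
Denominator = √(124·124·117·117) = √210482064 = 14508.0000
MCC = 12339 / 14508.0000 = 0.850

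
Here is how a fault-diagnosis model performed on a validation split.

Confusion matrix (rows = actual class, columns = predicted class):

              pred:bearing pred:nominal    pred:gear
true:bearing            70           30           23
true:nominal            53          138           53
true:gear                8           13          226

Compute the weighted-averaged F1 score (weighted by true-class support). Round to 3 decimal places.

Per-class F1 score (2·TP/(2·TP+FP+FN)):
  bearing: TP=70, FP=53+8=61, FN=30+23=53 → 140/254 = 0.5512
  nominal: TP=138, FP=30+13=43, FN=53+53=106 → 276/425 = 0.6494
  gear: TP=226, FP=23+53=76, FN=8+13=21 → 452/549 = 0.8233
Weighted-F1 score = Σ (supportᵢ/N)·F1 scoreᵢ with N=614: (123/614)·0.5512 + (244/614)·0.6494 + (247/614)·0.8233 = 0.700

0.700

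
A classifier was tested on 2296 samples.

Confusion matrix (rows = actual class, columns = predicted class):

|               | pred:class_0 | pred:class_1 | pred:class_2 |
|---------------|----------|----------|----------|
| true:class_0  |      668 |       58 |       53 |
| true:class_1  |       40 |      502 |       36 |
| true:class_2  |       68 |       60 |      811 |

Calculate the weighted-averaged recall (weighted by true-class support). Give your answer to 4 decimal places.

0.8628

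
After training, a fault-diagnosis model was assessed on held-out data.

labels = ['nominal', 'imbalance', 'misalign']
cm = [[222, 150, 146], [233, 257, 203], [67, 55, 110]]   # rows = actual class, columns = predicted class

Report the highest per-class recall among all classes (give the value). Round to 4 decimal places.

0.4741

Per-class recall (TP/(TP+FN)):
  nominal: TP=222, FN=150+146=296 → 222/518 = 0.42857
  imbalance: TP=257, FN=233+203=436 → 257/693 = 0.37085
  misalign: TP=110, FN=67+55=122 → 110/232 = 0.47414
Highest is class 'misalign' with recall = 0.4741.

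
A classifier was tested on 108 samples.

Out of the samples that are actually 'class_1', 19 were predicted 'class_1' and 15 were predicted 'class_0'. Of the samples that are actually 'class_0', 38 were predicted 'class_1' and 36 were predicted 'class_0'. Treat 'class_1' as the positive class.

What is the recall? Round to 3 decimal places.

0.559

Recall = TP/(TP+FN) = 19/(19+15) = 19/34 = 0.559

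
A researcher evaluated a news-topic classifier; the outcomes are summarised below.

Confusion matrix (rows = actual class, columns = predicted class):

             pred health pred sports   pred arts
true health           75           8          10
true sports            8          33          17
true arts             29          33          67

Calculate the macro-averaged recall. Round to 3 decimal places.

Per-class recall (TP/(TP+FN)):
  health: TP=75, FN=8+10=18 → 75/93 = 0.8065
  sports: TP=33, FN=8+17=25 → 33/58 = 0.5690
  arts: TP=67, FN=29+33=62 → 67/129 = 0.5194
Macro-recall = mean = (0.8065 + 0.5690 + 0.5194) / 3 = 0.632

0.632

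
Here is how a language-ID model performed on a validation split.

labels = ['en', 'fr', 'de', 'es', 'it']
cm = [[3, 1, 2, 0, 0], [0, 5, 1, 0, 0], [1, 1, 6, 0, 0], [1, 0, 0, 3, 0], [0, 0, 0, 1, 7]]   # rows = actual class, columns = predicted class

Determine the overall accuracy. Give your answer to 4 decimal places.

0.7500

Accuracy = trace / total = (3+5+6+3+7=24) / 32 = 24/32 = 0.7500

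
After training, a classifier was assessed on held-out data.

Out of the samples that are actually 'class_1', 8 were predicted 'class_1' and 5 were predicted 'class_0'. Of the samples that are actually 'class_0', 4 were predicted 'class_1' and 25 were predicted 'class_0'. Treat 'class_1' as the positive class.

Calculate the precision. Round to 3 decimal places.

0.667

Precision = TP/(TP+FP) = 8/(8+4) = 8/12 = 0.667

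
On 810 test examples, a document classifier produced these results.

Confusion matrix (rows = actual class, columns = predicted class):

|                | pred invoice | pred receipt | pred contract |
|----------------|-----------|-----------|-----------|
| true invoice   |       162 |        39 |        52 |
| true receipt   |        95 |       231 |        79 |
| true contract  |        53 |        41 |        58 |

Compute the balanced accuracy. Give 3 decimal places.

0.531

Balanced accuracy = mean of per-class recall.
  invoice: recall = 162/253 = 0.6403
  receipt: recall = 231/405 = 0.5704
  contract: recall = 58/152 = 0.3816
Mean = (0.6403 + 0.5704 + 0.3816) / 3 = 0.531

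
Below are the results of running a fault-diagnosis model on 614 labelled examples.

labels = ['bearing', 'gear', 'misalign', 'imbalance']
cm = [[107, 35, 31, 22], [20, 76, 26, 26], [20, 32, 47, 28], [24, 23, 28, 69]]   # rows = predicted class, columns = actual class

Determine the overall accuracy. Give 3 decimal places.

Accuracy = trace / total = (107+76+47+69=299) / 614 = 299/614 = 0.487

0.487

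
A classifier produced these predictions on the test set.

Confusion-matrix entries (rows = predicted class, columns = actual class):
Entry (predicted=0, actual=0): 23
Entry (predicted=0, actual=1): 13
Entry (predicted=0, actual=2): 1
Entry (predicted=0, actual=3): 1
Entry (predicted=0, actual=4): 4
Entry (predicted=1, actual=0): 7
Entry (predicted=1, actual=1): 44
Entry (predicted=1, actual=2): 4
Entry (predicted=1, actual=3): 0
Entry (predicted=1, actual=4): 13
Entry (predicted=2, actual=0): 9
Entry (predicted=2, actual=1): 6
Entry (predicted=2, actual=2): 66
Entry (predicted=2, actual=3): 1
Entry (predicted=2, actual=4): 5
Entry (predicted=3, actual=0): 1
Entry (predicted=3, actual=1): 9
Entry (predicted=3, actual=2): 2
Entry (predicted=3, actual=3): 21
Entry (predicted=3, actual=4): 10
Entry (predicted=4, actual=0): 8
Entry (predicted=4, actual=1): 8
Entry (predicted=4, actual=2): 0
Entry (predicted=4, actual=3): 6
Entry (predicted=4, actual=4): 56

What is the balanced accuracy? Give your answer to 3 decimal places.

0.659

Balanced accuracy = mean of per-class recall.
  0: recall = 23/48 = 0.4792
  1: recall = 44/80 = 0.5500
  2: recall = 66/73 = 0.9041
  3: recall = 21/29 = 0.7241
  4: recall = 56/88 = 0.6364
Mean = (0.4792 + 0.5500 + 0.9041 + 0.7241 + 0.6364) / 5 = 0.659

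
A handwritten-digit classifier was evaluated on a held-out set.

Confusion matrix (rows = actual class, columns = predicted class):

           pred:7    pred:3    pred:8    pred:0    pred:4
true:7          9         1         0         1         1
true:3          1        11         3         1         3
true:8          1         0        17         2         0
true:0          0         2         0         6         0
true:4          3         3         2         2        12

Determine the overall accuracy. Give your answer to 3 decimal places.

Accuracy = trace / total = (9+11+17+6+12=55) / 81 = 55/81 = 0.679

0.679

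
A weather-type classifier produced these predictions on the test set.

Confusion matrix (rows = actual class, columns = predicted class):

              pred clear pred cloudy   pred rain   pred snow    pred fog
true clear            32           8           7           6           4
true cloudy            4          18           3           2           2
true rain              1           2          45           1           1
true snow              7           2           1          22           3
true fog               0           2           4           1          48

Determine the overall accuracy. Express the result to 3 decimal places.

0.730

Accuracy = trace / total = (32+18+45+22+48=165) / 226 = 165/226 = 0.730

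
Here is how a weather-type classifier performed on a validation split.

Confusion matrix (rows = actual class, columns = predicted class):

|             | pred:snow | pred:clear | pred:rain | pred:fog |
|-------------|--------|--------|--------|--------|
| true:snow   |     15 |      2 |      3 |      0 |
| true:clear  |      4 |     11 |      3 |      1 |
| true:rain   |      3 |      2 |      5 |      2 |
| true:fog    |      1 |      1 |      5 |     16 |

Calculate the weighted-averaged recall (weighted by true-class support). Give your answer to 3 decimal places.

0.635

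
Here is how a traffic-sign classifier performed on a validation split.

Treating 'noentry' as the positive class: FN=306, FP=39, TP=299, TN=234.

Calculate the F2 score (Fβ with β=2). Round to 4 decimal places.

0.5421

Fβ = (1+β²)·TP / ((1+β²)·TP + β²·FN + FP), with β²=4
= 5·299 / (5·299 + 4·306 + 39) = 0.5421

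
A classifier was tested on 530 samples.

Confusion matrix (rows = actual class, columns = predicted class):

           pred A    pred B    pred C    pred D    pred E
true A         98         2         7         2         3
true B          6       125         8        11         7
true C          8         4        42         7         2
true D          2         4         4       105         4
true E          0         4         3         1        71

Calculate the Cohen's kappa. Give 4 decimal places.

0.7860

Observed agreement pₒ = trace/N = 441/530 = 0.83208
Expected agreement pₑ = Σ (rowᵢ·colᵢ)/N² = (112·114 + 157·139 + 63·64 + 119·126 + 79·87)/530² = 0.21534
κ = (pₒ − pₑ)/(1 − pₑ) = (0.83208 − 0.21534)/(1 − 0.21534) = 0.7860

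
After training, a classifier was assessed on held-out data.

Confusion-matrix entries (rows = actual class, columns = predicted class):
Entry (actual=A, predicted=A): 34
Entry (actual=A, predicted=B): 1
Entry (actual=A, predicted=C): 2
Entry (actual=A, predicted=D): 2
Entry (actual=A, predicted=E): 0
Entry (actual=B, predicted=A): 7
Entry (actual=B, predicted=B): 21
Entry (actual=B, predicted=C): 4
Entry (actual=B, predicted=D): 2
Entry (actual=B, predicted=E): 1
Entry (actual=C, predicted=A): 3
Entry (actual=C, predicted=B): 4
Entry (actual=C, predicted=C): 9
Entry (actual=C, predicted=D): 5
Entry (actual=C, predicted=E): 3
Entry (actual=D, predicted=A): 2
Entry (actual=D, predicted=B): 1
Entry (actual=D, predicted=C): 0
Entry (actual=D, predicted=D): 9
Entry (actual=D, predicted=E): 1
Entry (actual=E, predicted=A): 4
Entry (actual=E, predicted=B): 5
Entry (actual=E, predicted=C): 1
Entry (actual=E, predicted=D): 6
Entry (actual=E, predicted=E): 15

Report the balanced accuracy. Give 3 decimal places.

Balanced accuracy = mean of per-class recall.
  A: recall = 34/39 = 0.8718
  B: recall = 21/35 = 0.6000
  C: recall = 9/24 = 0.3750
  D: recall = 9/13 = 0.6923
  E: recall = 15/31 = 0.4839
Mean = (0.8718 + 0.6000 + 0.3750 + 0.6923 + 0.4839) / 5 = 0.605

0.605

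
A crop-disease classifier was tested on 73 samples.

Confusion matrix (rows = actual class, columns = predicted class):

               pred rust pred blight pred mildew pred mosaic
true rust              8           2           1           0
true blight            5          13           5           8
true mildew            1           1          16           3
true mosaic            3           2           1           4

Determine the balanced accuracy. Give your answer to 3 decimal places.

0.577

Balanced accuracy = mean of per-class recall.
  rust: recall = 8/11 = 0.7273
  blight: recall = 13/31 = 0.4194
  mildew: recall = 16/21 = 0.7619
  mosaic: recall = 4/10 = 0.4000
Mean = (0.7273 + 0.4194 + 0.7619 + 0.4000) / 4 = 0.577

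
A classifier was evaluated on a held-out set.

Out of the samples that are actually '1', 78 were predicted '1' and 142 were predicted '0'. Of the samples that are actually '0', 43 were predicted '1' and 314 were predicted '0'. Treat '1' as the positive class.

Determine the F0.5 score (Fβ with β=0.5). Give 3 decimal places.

0.554

Fβ = (1+β²)·TP / ((1+β²)·TP + β²·FN + FP), with β²=1/4
= 1.25·78 / (1.25·78 + 0.25·142 + 43) = 0.554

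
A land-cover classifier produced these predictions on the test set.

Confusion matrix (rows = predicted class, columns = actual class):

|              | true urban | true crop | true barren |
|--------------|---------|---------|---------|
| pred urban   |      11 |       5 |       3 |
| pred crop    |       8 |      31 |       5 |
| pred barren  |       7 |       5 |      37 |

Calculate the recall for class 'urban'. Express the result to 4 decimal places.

recall = TP/(TP+FN).
urban: TP=11, FN=8+7=15 → 11/26 = 0.42308

0.4231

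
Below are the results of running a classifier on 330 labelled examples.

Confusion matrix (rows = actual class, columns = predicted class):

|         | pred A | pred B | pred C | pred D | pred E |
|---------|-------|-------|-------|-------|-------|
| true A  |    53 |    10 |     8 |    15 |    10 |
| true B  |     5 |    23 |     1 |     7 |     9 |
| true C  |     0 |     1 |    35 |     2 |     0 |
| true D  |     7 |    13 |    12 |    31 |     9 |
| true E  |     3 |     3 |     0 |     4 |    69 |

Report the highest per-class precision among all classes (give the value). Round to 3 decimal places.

Per-class precision (TP/(TP+FP)):
  A: TP=53, FP=5+0+7+3=15 → 53/68 = 0.7794
  B: TP=23, FP=10+1+13+3=27 → 23/50 = 0.4600
  C: TP=35, FP=8+1+12+0=21 → 35/56 = 0.6250
  D: TP=31, FP=15+7+2+4=28 → 31/59 = 0.5254
  E: TP=69, FP=10+9+0+9=28 → 69/97 = 0.7113
Highest is class 'A' with precision = 0.779.

0.779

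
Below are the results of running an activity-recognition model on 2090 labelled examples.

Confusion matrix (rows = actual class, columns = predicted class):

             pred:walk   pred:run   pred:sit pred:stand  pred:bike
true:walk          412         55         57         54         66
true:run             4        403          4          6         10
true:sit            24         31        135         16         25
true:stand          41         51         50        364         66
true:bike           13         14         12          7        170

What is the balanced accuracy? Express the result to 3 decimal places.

0.718

Balanced accuracy = mean of per-class recall.
  walk: recall = 412/644 = 0.6398
  run: recall = 403/427 = 0.9438
  sit: recall = 135/231 = 0.5844
  stand: recall = 364/572 = 0.6364
  bike: recall = 170/216 = 0.7870
Mean = (0.6398 + 0.9438 + 0.5844 + 0.6364 + 0.7870) / 5 = 0.718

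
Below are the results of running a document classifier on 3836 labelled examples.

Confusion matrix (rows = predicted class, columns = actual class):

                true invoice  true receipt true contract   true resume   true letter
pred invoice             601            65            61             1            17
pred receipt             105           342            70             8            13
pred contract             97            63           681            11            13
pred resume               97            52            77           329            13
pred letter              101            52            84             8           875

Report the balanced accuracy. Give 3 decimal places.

0.752

Balanced accuracy = mean of per-class recall.
  invoice: recall = 601/1001 = 0.6004
  receipt: recall = 342/574 = 0.5958
  contract: recall = 681/973 = 0.6999
  resume: recall = 329/357 = 0.9216
  letter: recall = 875/931 = 0.9398
Mean = (0.6004 + 0.5958 + 0.6999 + 0.9216 + 0.9398) / 5 = 0.752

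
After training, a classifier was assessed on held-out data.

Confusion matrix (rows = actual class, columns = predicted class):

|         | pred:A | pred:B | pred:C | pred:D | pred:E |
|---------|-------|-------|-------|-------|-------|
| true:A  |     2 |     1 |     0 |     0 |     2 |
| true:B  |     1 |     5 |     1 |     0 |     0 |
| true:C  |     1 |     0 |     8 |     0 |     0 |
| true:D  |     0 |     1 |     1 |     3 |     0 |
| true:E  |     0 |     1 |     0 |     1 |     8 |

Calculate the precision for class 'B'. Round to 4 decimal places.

0.6250

One-vs-rest for 'B': TP = diagonal; FP = other classes predicted 'B'; FN = 'B' predicted as other.
precision = TP/(TP+FP).
B: TP=5, FP=1+0+1+1=3 → 5/8 = 0.62500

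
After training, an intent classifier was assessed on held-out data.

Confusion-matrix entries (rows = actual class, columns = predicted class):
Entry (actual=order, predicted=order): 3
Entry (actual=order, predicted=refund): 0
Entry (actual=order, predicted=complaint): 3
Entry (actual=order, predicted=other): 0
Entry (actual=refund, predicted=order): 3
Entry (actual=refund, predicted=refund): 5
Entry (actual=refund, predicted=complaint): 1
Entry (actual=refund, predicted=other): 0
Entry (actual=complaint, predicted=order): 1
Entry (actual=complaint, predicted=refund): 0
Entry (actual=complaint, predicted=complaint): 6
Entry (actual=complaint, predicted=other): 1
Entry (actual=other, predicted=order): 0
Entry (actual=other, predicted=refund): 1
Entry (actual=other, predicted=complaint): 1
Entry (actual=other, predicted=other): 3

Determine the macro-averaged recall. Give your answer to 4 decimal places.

0.6014

Per-class recall (TP/(TP+FN)):
  order: TP=3, FN=0+3+0=3 → 3/6 = 0.50000
  refund: TP=5, FN=3+1+0=4 → 5/9 = 0.55556
  complaint: TP=6, FN=1+0+1=2 → 6/8 = 0.75000
  other: TP=3, FN=0+1+1=2 → 3/5 = 0.60000
Macro-recall = mean = (0.50000 + 0.55556 + 0.75000 + 0.60000) / 4 = 0.6014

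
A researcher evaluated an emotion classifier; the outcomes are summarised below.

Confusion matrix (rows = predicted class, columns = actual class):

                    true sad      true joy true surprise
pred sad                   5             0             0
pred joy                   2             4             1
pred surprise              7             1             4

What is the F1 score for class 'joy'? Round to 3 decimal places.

0.667

Take TP from the diagonal, FP from the rest of the 'joy' prediction marginal, FN from the rest of the 'joy' actual marginal.
F1 score = 2·TP/(2·TP+FP+FN).
joy: TP=4, FP=2+1=3, FN=0+1=1 → 8/12 = 0.6667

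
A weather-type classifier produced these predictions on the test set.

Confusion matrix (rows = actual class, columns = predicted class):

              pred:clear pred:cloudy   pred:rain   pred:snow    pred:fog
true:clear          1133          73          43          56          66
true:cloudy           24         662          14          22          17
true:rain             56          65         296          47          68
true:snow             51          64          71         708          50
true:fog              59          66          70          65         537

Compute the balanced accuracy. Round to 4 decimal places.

Balanced accuracy = mean of per-class recall.
  clear: recall = 1133/1371 = 0.82640
  cloudy: recall = 662/739 = 0.89581
  rain: recall = 296/532 = 0.55639
  snow: recall = 708/944 = 0.75000
  fog: recall = 537/797 = 0.67378
Mean = (0.82640 + 0.89581 + 0.55639 + 0.75000 + 0.67378) / 5 = 0.7405

0.7405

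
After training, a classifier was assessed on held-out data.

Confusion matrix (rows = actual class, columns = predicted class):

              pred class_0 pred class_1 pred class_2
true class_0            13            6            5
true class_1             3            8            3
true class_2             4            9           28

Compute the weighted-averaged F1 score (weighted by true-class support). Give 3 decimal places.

0.634

Per-class F1 score (2·TP/(2·TP+FP+FN)):
  class_0: TP=13, FP=3+4=7, FN=6+5=11 → 26/44 = 0.5909
  class_1: TP=8, FP=6+9=15, FN=3+3=6 → 16/37 = 0.4324
  class_2: TP=28, FP=5+3=8, FN=4+9=13 → 56/77 = 0.7273
Weighted-F1 score = Σ (supportᵢ/N)·F1 scoreᵢ with N=79: (24/79)·0.5909 + (14/79)·0.4324 + (41/79)·0.7273 = 0.634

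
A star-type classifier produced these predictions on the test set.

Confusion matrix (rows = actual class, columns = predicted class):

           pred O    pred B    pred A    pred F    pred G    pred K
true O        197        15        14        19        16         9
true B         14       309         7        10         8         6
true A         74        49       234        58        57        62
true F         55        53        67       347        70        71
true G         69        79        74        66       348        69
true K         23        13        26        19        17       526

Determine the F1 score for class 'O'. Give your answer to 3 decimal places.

Treat 'O' as positive and all other classes as negative.
F1 score = 2·TP/(2·TP+FP+FN).
O: TP=197, FP=14+74+55+69+23=235, FN=15+14+19+16+9=73 → 394/702 = 0.5613

0.561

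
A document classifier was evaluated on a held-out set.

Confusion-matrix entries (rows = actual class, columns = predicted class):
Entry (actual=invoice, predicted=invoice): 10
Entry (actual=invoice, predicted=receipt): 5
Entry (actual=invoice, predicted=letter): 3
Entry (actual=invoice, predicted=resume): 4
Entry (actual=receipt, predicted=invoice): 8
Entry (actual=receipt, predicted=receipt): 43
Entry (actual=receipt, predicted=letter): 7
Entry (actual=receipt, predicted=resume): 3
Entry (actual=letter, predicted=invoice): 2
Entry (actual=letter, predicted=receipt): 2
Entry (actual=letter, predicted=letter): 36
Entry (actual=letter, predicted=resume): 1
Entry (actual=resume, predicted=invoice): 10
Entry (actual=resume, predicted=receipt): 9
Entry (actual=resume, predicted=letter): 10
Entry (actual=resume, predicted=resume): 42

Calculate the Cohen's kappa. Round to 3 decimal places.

0.553

Observed agreement pₒ = trace/N = 131/195 = 0.6718
Expected agreement pₑ = Σ (rowᵢ·colᵢ)/N² = (22·30 + 61·59 + 41·56 + 71·50)/195² = 0.2657
κ = (pₒ − pₑ)/(1 − pₑ) = (0.6718 − 0.2657)/(1 − 0.2657) = 0.553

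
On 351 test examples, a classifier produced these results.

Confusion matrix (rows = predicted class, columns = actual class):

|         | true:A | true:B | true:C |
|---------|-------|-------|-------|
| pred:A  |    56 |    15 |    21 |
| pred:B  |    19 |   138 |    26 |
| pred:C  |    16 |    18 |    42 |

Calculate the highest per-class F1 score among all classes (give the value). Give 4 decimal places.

Per-class F1 score (2·TP/(2·TP+FP+FN)):
  A: TP=56, FP=15+21=36, FN=19+16=35 → 112/183 = 0.61202
  B: TP=138, FP=19+26=45, FN=15+18=33 → 276/354 = 0.77966
  C: TP=42, FP=16+18=34, FN=21+26=47 → 84/165 = 0.50909
Highest is class 'B' with F1 score = 0.7797.

0.7797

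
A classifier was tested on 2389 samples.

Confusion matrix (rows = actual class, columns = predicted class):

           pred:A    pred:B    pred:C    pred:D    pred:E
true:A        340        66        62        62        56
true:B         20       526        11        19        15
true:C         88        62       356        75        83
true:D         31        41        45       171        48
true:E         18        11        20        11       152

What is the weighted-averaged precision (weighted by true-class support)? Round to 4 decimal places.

0.6617

Per-class precision (TP/(TP+FP)):
  A: TP=340, FP=20+88+31+18=157 → 340/497 = 0.68410
  B: TP=526, FP=66+62+41+11=180 → 526/706 = 0.74504
  C: TP=356, FP=62+11+45+20=138 → 356/494 = 0.72065
  D: TP=171, FP=62+19+75+11=167 → 171/338 = 0.50592
  E: TP=152, FP=56+15+83+48=202 → 152/354 = 0.42938
Weighted-precision = Σ (supportᵢ/N)·precisionᵢ with N=2389: (586/2389)·0.68410 + (591/2389)·0.74504 + (664/2389)·0.72065 + (336/2389)·0.50592 + (212/2389)·0.42938 = 0.6617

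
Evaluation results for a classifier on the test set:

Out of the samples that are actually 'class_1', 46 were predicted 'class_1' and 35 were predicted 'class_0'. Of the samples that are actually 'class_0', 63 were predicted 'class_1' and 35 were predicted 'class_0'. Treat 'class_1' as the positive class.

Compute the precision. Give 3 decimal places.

0.422

Precision = TP/(TP+FP) = 46/(46+63) = 46/109 = 0.422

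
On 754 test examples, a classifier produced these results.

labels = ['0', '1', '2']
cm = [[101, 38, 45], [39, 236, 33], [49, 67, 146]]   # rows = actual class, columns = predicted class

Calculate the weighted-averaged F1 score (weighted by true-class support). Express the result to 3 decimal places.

Per-class F1 score (2·TP/(2·TP+FP+FN)):
  0: TP=101, FP=39+49=88, FN=38+45=83 → 202/373 = 0.5416
  1: TP=236, FP=38+67=105, FN=39+33=72 → 472/649 = 0.7273
  2: TP=146, FP=45+33=78, FN=49+67=116 → 292/486 = 0.6008
Weighted-F1 score = Σ (supportᵢ/N)·F1 scoreᵢ with N=754: (184/754)·0.5416 + (308/754)·0.7273 + (262/754)·0.6008 = 0.638

0.638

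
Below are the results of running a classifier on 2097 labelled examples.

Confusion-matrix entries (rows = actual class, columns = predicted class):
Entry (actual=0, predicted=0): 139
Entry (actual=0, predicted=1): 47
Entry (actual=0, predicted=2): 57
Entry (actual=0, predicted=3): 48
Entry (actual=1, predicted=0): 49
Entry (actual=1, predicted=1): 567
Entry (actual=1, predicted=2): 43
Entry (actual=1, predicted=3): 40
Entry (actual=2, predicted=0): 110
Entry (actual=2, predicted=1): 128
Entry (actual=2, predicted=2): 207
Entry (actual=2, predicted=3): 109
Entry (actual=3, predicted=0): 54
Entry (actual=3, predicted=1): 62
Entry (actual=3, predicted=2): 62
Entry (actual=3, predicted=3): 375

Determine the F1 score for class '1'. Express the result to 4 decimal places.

0.7545

F1 score = 2·TP/(2·TP+FP+FN).
1: TP=567, FP=47+128+62=237, FN=49+43+40=132 → 1134/1503 = 0.75449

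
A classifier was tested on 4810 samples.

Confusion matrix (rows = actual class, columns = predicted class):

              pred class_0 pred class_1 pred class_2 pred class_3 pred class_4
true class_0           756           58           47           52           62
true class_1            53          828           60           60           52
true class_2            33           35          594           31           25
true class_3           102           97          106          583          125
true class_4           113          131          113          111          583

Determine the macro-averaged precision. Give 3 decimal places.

Per-class precision (TP/(TP+FP)):
  class_0: TP=756, FP=53+33+102+113=301 → 756/1057 = 0.7152
  class_1: TP=828, FP=58+35+97+131=321 → 828/1149 = 0.7206
  class_2: TP=594, FP=47+60+106+113=326 → 594/920 = 0.6457
  class_3: TP=583, FP=52+60+31+111=254 → 583/837 = 0.6965
  class_4: TP=583, FP=62+52+25+125=264 → 583/847 = 0.6883
Macro-precision = mean = (0.7152 + 0.7206 + 0.6457 + 0.6965 + 0.6883) / 5 = 0.693

0.693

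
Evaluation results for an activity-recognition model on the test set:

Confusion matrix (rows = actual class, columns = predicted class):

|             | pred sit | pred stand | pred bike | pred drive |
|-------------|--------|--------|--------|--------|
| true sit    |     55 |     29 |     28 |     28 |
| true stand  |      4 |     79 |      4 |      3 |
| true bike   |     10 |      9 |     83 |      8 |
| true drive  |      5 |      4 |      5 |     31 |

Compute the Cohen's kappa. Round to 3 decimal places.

Observed agreement pₒ = trace/N = 248/385 = 0.6442
Expected agreement pₑ = Σ (rowᵢ·colᵢ)/N² = (140·74 + 90·121 + 110·120 + 45·70)/385² = 0.2537
κ = (pₒ − pₑ)/(1 − pₑ) = (0.6442 − 0.2537)/(1 − 0.2537) = 0.523

0.523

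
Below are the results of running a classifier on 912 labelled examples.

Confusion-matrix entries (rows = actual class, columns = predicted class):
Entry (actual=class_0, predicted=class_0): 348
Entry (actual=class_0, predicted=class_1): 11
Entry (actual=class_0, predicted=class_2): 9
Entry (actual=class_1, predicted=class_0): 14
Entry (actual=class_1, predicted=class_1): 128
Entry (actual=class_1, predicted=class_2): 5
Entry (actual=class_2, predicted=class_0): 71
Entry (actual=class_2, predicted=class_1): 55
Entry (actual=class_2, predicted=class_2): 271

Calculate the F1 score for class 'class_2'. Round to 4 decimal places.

0.7947

Take TP from the diagonal, FP from the rest of the 'class_2' prediction marginal, FN from the rest of the 'class_2' actual marginal.
F1 score = 2·TP/(2·TP+FP+FN).
class_2: TP=271, FP=9+5=14, FN=71+55=126 → 542/682 = 0.79472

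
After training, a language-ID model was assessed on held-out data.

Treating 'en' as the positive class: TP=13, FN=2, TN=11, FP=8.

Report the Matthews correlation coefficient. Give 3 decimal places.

0.455

MCC = (TP·TN − FP·FN) / √((TP+FP)(TP+FN)(TN+FP)(TN+FN))
Numerator = 13·11 − 8·2 = 127
Denominator = √(21·15·19·13) = √77805 = 278.9355
MCC = 127 / 278.9355 = 0.455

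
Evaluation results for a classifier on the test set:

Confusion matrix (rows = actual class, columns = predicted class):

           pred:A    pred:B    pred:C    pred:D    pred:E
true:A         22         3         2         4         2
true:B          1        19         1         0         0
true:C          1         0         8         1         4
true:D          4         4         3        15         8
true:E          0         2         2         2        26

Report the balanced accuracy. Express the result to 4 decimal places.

0.6793

Balanced accuracy = mean of per-class recall.
  A: recall = 22/33 = 0.66667
  B: recall = 19/21 = 0.90476
  C: recall = 8/14 = 0.57143
  D: recall = 15/34 = 0.44118
  E: recall = 26/32 = 0.81250
Mean = (0.66667 + 0.90476 + 0.57143 + 0.44118 + 0.81250) / 5 = 0.6793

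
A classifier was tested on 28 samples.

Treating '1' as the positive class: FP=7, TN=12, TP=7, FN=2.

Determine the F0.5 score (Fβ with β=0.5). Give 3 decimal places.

0.538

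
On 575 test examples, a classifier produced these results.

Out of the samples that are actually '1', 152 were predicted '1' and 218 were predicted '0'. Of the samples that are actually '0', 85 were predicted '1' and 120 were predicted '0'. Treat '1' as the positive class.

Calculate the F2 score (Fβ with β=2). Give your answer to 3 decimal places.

Fβ = (1+β²)·TP / ((1+β²)·TP + β²·FN + FP), with β²=4
= 5·152 / (5·152 + 4·218 + 85) = 0.443

0.443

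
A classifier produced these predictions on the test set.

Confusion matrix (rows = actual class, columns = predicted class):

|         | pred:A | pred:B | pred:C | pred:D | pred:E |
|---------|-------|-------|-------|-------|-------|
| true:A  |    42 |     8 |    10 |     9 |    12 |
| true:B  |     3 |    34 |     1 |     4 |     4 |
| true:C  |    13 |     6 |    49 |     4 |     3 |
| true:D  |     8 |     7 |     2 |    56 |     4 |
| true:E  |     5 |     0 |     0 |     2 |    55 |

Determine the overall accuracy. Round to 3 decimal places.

Accuracy = trace / total = (42+34+49+56+55=236) / 341 = 236/341 = 0.692

0.692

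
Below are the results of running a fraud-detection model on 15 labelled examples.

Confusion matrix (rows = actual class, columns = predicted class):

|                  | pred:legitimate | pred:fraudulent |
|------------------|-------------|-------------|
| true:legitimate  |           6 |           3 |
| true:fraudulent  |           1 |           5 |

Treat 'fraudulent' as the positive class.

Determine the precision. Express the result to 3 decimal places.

0.625

Precision = TP/(TP+FP) = 5/(5+3) = 5/8 = 0.625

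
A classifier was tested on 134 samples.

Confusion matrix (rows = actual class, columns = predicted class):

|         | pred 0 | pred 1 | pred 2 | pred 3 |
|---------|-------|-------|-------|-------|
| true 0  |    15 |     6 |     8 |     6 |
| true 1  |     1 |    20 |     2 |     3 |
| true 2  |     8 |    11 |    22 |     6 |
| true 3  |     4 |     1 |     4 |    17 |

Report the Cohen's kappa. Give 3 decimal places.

Observed agreement pₒ = trace/N = 74/134 = 0.5522
Expected agreement pₑ = Σ (rowᵢ·colᵢ)/N² = (35·28 + 26·38 + 47·36 + 26·32)/134² = 0.2502
κ = (pₒ − pₑ)/(1 − pₑ) = (0.5522 − 0.2502)/(1 − 0.2502) = 0.403

0.403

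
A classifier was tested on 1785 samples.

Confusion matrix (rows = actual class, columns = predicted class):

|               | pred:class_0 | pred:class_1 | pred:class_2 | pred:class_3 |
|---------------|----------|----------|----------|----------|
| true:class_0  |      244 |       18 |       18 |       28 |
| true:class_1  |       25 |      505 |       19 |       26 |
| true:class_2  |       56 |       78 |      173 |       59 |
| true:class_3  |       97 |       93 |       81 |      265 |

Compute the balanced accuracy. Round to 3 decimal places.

Balanced accuracy = mean of per-class recall.
  class_0: recall = 244/308 = 0.7922
  class_1: recall = 505/575 = 0.8783
  class_2: recall = 173/366 = 0.4727
  class_3: recall = 265/536 = 0.4944
Mean = (0.7922 + 0.8783 + 0.4727 + 0.4944) / 4 = 0.659

0.659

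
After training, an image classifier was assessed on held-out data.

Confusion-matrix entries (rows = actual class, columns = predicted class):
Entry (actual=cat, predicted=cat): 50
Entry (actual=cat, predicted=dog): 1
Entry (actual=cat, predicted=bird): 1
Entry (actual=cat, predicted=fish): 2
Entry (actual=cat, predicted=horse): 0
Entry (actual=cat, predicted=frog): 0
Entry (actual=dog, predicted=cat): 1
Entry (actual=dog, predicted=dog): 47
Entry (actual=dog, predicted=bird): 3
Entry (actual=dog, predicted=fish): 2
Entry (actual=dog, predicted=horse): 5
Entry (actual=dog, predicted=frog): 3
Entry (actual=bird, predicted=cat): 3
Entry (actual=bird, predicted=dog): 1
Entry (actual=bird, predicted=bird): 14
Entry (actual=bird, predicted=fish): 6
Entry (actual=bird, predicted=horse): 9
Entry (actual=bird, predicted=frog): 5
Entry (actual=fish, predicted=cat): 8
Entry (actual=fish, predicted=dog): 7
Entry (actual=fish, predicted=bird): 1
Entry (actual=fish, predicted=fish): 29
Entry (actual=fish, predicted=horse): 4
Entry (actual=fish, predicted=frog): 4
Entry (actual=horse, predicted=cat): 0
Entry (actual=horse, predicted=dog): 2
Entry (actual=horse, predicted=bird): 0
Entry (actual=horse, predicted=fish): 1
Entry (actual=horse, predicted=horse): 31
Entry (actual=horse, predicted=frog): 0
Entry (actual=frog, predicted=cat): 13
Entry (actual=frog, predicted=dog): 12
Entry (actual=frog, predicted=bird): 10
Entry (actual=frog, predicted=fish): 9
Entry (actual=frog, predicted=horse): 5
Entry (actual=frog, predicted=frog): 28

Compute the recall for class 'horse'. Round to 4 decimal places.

One-vs-rest for 'horse': TP = diagonal; FP = other classes predicted 'horse'; FN = 'horse' predicted as other.
recall = TP/(TP+FN).
horse: TP=31, FN=0+2+0+1+0=3 → 31/34 = 0.91176

0.9118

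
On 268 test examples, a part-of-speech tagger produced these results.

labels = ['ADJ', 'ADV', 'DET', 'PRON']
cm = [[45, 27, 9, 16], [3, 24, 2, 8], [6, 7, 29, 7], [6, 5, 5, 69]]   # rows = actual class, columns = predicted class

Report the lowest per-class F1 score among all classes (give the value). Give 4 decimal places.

0.4800

Per-class F1 score (2·TP/(2·TP+FP+FN)):
  ADJ: TP=45, FP=3+6+6=15, FN=27+9+16=52 → 90/157 = 0.57325
  ADV: TP=24, FP=27+7+5=39, FN=3+2+8=13 → 48/100 = 0.48000
  DET: TP=29, FP=9+2+5=16, FN=6+7+7=20 → 58/94 = 0.61702
  PRON: TP=69, FP=16+8+7=31, FN=6+5+5=16 → 138/185 = 0.74595
Lowest is class 'ADV' with F1 score = 0.4800.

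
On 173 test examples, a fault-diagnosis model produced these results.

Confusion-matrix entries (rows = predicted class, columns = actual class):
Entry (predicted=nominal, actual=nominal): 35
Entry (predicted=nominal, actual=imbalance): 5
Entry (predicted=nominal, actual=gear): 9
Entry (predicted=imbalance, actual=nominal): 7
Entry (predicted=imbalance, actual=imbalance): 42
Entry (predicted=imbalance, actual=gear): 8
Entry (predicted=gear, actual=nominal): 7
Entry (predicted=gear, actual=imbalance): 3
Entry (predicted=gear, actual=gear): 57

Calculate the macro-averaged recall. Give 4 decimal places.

Per-class recall (TP/(TP+FN)):
  nominal: TP=35, FN=7+7=14 → 35/49 = 0.71429
  imbalance: TP=42, FN=5+3=8 → 42/50 = 0.84000
  gear: TP=57, FN=9+8=17 → 57/74 = 0.77027
Macro-recall = mean = (0.71429 + 0.84000 + 0.77027) / 3 = 0.7749

0.7749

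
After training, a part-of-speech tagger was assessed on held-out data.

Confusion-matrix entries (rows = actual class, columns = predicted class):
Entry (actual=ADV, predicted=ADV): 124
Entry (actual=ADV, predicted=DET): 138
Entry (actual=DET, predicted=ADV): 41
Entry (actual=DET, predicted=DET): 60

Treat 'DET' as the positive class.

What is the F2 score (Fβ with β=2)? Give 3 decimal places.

0.498

Fβ = (1+β²)·TP / ((1+β²)·TP + β²·FN + FP), with β²=4
= 5·60 / (5·60 + 4·41 + 138) = 0.498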